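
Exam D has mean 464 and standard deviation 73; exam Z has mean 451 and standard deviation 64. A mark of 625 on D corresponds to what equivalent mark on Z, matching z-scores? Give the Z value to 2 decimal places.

Z = 592.15

z = (625 − 464)/73 ≈ 2.2055.
Z = 451 + z·64 = 451 + (625 − 464)·64/73 ≈ 592.15.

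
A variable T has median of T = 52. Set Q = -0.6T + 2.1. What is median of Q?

median of Q = -29.1

A linear map preserves order up to sign, so median of Q = a·median of T + b = (-0.6)·52 + 2.1 = -29.1.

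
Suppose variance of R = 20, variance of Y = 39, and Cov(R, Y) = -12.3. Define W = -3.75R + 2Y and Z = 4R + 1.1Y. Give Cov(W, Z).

Cov(W, Z) = -261.8625

By bilinearity, Cov(W, Z) = ac·variance of R + bd·variance of Y + (ad+bc)·Cov(R, Y), with a=-3.75, b=2, c=4, d=1.1.
ac·variance of R = (-3.75)·4·20 = -300
bd·variance of Y = 2·1.1·39 = 85.8
(ad+bc)·Cov(R, Y) = (3.875)·(-12.3) = -47.6625
Cov(W, Z) = -300 + 85.8 + (-47.6625) = -261.8625.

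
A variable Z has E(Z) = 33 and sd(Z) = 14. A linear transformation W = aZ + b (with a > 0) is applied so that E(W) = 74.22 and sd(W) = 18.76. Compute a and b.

a = 1.34, b = 30

sd(W) = a·sd(Z) (a > 0), so a = 18.76/14 = 1.34.
E(W) = a·E(Z) + b, so b = 74.22 − 1.34·33 = 30.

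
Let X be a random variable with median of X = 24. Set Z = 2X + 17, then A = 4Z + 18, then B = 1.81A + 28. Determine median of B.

median of Z = 2·24 + 17 = 65.
median of A = 4·65 + 18 = 278.
median of B = 1.81·278 + 28 = 531.18.

median of B = 531.18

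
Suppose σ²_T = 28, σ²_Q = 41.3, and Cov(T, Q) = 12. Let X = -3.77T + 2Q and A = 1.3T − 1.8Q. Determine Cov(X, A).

By bilinearity, Cov(X, A) = ac·σ²_T + bd·σ²_Q + (ad+bc)·Cov(T, Q), with a=-3.77, b=2, c=1.3, d=-1.8.
ac·σ²_T = (-3.77)·1.3·28 = -137.228
bd·σ²_Q = 2·(-1.8)·41.3 = -148.68
(ad+bc)·Cov(T, Q) = (9.386)·12 = 112.632
Cov(X, A) = -137.228 + (-148.68) + 112.632 = -173.276.

Cov(X, A) = -173.276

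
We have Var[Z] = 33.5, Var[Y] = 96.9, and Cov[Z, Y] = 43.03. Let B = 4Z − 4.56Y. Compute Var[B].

Var[B] = 981.16544

Var[B] = a²·Var[Z] + b²·Var[Y] + 2ab·Cov[Z, Y] with a = 4, b = -4.56.
= 4²·33.5 + (-4.56)²·96.9 + 2·4·(-4.56)·43.03
= 536 + 2014.89984 + (-1569.7344) = 981.16544.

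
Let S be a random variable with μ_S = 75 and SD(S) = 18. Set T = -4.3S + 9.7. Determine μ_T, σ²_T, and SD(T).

T = -4.3S + 9.7 is linear with a = -4.3, b = 9.7.
μ_T = a·μ_S + b = (-4.3)·75 + 9.7 = -312.8.
σ²_S = 18² = 324.
σ²_T = a²·σ²_S = (-4.3)²·324 = 5990.76 (the additive constant 9.7 does not affect variance).
SD(T) = |a|·SD(S) = |-4.3|·18 = 77.4.

μ_T = -312.8, σ²_T = 5990.76, SD(T) = 77.4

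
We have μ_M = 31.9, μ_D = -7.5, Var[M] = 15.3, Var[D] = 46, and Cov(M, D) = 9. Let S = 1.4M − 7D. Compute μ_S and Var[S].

μ_S = 1.4·μ_M + (-7)·μ_D = 1.4·31.9 + (-7)·(-7.5) = 97.16.
Var[S] = a²·Var[M] + b²·Var[D] + 2ab·Cov(M, D) with a = 1.4, b = -7.
= 1.4²·15.3 + (-7)²·46 + 2·1.4·(-7)·9
= 29.988 + 2254 + (-176.4) = 2107.588.

μ_S = 97.16, Var[S] = 2107.588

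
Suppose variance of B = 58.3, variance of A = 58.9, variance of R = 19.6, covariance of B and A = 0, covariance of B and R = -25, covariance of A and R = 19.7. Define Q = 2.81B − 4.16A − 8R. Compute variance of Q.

variance of Q = a²·variance of B + b²·variance of A + c²·variance of R + 2ab·covariance of B and A + 2ac·covariance of B and R + 2bc·covariance of A and R, with a = 2.81, b = -4.16, c = -8.
= 460.34263 + 1019.29984 + 1254.4 + 0 + 1124 + 1311.232
= 5169.27447.

variance of Q = 5169.27447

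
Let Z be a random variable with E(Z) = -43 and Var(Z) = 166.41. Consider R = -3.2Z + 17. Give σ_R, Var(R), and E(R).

σ_R = 41.28, Var(R) = 1704.0384, E(R) = 154.6

R = -3.2Z + 17 is linear with a = -3.2, b = 17.
σ_Z = √166.41 = 12.9.
σ_R = |a|·σ_Z = |-3.2|·12.9 = 41.28.
Var(R) = a²·Var(Z) = (-3.2)²·166.41 = 1704.0384 (the additive constant 17 does not affect variance).
E(R) = a·E(Z) + b = (-3.2)·(-43) + 17 = 154.6.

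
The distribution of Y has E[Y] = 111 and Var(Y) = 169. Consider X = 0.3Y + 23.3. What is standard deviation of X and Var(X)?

standard deviation of X = 3.9, Var(X) = 15.21

X = 0.3Y + 23.3 is linear with a = 0.3, b = 23.3.
standard deviation of Y = √169 = 13.
standard deviation of X = |a|·standard deviation of Y = |0.3|·13 = 3.9.
Var(X) = a²·Var(Y) = 0.3²·169 = 15.21 (the additive constant 23.3 does not affect variance).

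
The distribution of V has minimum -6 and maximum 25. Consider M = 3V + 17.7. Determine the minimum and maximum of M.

a = 3 > 0, so min(M) = a·min(V)+b = 3·(-6) + 17.7 = -0.3 and max(M) = 3·25 + 17.7 = 92.7.

min(M) = -0.3, max(M) = 92.7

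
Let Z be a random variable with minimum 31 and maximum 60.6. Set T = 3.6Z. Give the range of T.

Range(T) = 106.56

Range of Z = 60.6 − 31 = 29.6.
Range(T) = |a|·Range(Z) = |3.6|·29.6 = 106.56.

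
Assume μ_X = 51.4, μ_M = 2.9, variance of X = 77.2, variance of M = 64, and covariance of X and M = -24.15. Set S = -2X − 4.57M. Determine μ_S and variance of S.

μ_S = (-2)·μ_X + (-4.57)·μ_M = (-2)·51.4 + (-4.57)·2.9 = -116.053.
variance of S = a²·variance of X + b²·variance of M + 2ab·covariance of X and M with a = -2, b = -4.57.
= (-2)²·77.2 + (-4.57)²·64 + 2·(-2)·(-4.57)·(-24.15)
= 308.8 + 1336.6336 + (-441.462) = 1203.9716.

μ_S = -116.053, variance of S = 1203.9716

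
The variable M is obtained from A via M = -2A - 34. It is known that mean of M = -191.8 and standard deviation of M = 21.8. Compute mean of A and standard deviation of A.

From M = -2A - 34: mean of M = a·mean of A + b, so mean of A = (mean of M − b)/a = (-191.8 − (-34))/(-2) = 78.9.
standard deviation of M = |a|·standard deviation of A, so standard deviation of A = 21.8/|-2| = 10.9.

mean of A = 78.9, standard deviation of A = 10.9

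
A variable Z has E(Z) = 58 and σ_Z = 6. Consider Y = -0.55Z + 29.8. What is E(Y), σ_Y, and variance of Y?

E(Y) = -2.1, σ_Y = 3.3, variance of Y = 10.89

Y = -0.55Z + 29.8 is linear with a = -0.55, b = 29.8.
E(Y) = a·E(Z) + b = (-0.55)·58 + 29.8 = -2.1.
σ_Y = |a|·σ_Z = |-0.55|·6 = 3.3.
variance of Z = 6² = 36.
variance of Y = a²·variance of Z = (-0.55)²·36 = 10.89 (the additive constant 29.8 does not affect variance).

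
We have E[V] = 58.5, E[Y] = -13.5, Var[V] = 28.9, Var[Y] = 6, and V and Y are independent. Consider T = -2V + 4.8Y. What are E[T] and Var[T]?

E[T] = (-2)·E[V] + 4.8·E[Y] = (-2)·58.5 + 4.8·(-13.5) = -181.8.
Var[T] = a²·Var[V] + b²·Var[Y] + 2ab·covariance of V and Y with a = -2, b = 4.8.
Independence gives covariance of V and Y = 0.
= (-2)²·28.9 + 4.8²·6 + 2·(-2)·4.8·0
= 115.6 + 138.24 + 0 = 253.84.

E[T] = -181.8, Var[T] = 253.84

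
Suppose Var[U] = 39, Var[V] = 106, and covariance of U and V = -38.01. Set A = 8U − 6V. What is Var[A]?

Var[A] = a²·Var[U] + b²·Var[V] + 2ab·covariance of U and V with a = 8, b = -6.
= 8²·39 + (-6)²·106 + 2·8·(-6)·(-38.01)
= 2496 + 3816 + 3648.96 = 9960.96.

Var[A] = 9960.96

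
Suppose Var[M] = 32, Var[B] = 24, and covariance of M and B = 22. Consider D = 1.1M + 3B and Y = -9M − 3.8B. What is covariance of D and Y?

covariance of D and Y = -1276.36

By bilinearity, covariance of D and Y = ac·Var[M] + bd·Var[B] + (ad+bc)·covariance of M and B, with a=1.1, b=3, c=-9, d=-3.8.
ac·Var[M] = 1.1·(-9)·32 = -316.8
bd·Var[B] = 3·(-3.8)·24 = -273.6
(ad+bc)·covariance of M and B = (-31.18)·22 = -685.96
covariance of D and Y = -316.8 + (-273.6) + (-685.96) = -1276.36.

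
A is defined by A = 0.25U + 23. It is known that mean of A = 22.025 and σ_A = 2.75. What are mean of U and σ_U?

From A = 0.25U + 23: mean of A = a·mean of U + b, so mean of U = (mean of A − b)/a = (22.025 − 23)/0.25 = -3.9.
σ_A = |a|·σ_U, so σ_U = 2.75/|0.25| = 11.

mean of U = -3.9, σ_U = 11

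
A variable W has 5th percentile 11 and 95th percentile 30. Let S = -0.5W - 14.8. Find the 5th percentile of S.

Since a = -0.5 < 0 the transformation is decreasing, reversing order: the 5th percentile of S corresponds to the 95th percentile of W.
So P_{5}(S) = a·P_{95}(W) + b = (-0.5)·30 + (-14.8) = -29.8.

5th percentile of S = -29.8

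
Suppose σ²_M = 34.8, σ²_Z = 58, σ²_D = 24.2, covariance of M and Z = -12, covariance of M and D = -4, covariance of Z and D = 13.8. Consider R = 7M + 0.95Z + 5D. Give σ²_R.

σ²_R = a²·σ²_M + b²·σ²_Z + c²·σ²_D + 2ab·covariance of M and Z + 2ac·covariance of M and D + 2bc·covariance of Z and D, with a = 7, b = 0.95, c = 5.
= 1705.2 + 52.345 + 605 + (-159.6) + (-280) + 131.1
= 2054.045.

σ²_R = 2054.045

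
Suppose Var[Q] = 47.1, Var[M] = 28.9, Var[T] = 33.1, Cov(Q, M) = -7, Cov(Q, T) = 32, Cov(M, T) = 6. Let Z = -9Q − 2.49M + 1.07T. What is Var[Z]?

Var[Z] = 3070.14748

Var[Z] = a²·Var[Q] + b²·Var[M] + c²·Var[T] + 2ab·Cov(Q, M) + 2ac·Cov(Q, T) + 2bc·Cov(M, T), with a = -9, b = -2.49, c = 1.07.
= 3815.1 + 179.18289 + 37.89619 + (-313.74) + (-616.32) + (-31.9716)
= 3070.14748.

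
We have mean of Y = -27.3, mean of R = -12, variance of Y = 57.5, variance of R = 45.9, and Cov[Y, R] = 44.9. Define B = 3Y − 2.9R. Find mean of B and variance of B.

mean of B = 3·mean of Y + (-2.9)·mean of R = 3·(-27.3) + (-2.9)·(-12) = -47.1.
variance of B = a²·variance of Y + b²·variance of R + 2ab·Cov[Y, R] with a = 3, b = -2.9.
= 3²·57.5 + (-2.9)²·45.9 + 2·3·(-2.9)·44.9
= 517.5 + 386.019 + (-781.26) = 122.259.

mean of B = -47.1, variance of B = 122.259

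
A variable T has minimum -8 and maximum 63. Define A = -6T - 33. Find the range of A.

Range of T = 63 − (-8) = 71.
Range(A) = |a|·Range(T) = |-6|·71 = 426.

Range(A) = 426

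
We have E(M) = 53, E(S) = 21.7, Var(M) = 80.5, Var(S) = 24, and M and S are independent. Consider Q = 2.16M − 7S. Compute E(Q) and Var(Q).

E(Q) = -37.42, Var(Q) = 1551.5808

E(Q) = 2.16·E(M) + (-7)·E(S) = 2.16·53 + (-7)·21.7 = -37.42.
Var(Q) = a²·Var(M) + b²·Var(S) + 2ab·Cov(M, S) with a = 2.16, b = -7.
Independence gives Cov(M, S) = 0.
= 2.16²·80.5 + (-7)²·24 + 2·2.16·(-7)·0
= 375.5808 + 1176 + 0 = 1551.5808.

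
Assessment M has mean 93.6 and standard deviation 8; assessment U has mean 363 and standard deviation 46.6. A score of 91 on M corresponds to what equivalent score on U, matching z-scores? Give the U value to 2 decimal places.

z = (91 − 93.6)/8 = -0.325.
U = 363 + z·46.6 = 363 + (91 − 93.6)·46.6/8 ≈ 347.86.

U = 347.86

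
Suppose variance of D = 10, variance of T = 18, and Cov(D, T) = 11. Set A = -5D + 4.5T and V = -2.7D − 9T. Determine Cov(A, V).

Cov(A, V) = -232.65

By bilinearity, Cov(A, V) = ac·variance of D + bd·variance of T + (ad+bc)·Cov(D, T), with a=-5, b=4.5, c=-2.7, d=-9.
ac·variance of D = (-5)·(-2.7)·10 = 135
bd·variance of T = 4.5·(-9)·18 = -729
(ad+bc)·Cov(D, T) = (32.85)·11 = 361.35
Cov(A, V) = 135 + (-729) + 361.35 = -232.65.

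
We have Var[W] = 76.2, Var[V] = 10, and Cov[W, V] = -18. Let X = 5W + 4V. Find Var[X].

Var[X] = 1345

Var[X] = a²·Var[W] + b²·Var[V] + 2ab·Cov[W, V] with a = 5, b = 4.
= 5²·76.2 + 4²·10 + 2·5·4·(-18)
= 1905 + 160 + (-720) = 1345.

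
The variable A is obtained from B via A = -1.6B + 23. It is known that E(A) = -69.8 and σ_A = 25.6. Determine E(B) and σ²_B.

E(B) = 58, σ²_B = 256

From A = -1.6B + 23: E(A) = a·E(B) + b, so E(B) = (E(A) − b)/a = (-69.8 − 23)/(-1.6) = 58.
σ²_A = 25.6² = 655.36.
σ²_A = a²·σ²_B, so σ²_B = 655.36/(-1.6)² = 256.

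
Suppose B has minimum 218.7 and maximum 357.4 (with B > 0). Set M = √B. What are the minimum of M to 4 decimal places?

√B is increasing on this domain, so min(M) comes from min(B) = 218.7: min(M) = √(218.7) ≈ 14.7885.

min(M) = 14.7885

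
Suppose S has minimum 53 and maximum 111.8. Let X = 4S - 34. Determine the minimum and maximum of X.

min(X) = 178, max(X) = 413.2

a = 4 > 0, so min(X) = a·min(S)+b = 4·53 + (-34) = 178 and max(X) = 4·111.8 + (-34) = 413.2.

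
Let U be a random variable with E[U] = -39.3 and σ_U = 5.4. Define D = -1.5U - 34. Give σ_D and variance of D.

D = -1.5U - 34 is linear with a = -1.5, b = -34.
σ_D = |a|·σ_U = |-1.5|·5.4 = 8.1.
variance of U = 5.4² = 29.16.
variance of D = a²·variance of U = (-1.5)²·29.16 = 65.61 (the additive constant -34 does not affect variance).

σ_D = 8.1, variance of D = 65.61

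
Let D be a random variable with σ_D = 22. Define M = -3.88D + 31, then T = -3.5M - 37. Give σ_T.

σ_T = 298.76

σ_M = |-3.88|·22 = 85.36.
σ_T = |-3.5|·85.36 = 298.76.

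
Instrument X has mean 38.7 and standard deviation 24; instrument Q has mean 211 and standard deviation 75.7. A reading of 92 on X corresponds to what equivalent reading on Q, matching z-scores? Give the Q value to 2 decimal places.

z = (92 − 38.7)/24 ≈ 2.2208.
Q = 211 + z·75.7 = 211 + (92 − 38.7)·75.7/24 ≈ 379.12.

Q = 379.12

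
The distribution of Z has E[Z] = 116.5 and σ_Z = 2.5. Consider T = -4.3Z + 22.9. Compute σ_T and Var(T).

T = -4.3Z + 22.9 is linear with a = -4.3, b = 22.9.
σ_T = |a|·σ_Z = |-4.3|·2.5 = 10.75.
Var(Z) = 2.5² = 6.25.
Var(T) = a²·Var(Z) = (-4.3)²·6.25 = 115.5625 (the additive constant 22.9 does not affect variance).

σ_T = 10.75, Var(T) = 115.5625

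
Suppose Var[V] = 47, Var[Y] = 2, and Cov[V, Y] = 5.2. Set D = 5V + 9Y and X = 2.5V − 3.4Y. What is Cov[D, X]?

Cov[D, X] = 554.9

By bilinearity, Cov[D, X] = ac·Var[V] + bd·Var[Y] + (ad+bc)·Cov[V, Y], with a=5, b=9, c=2.5, d=-3.4.
ac·Var[V] = 5·2.5·47 = 587.5
bd·Var[Y] = 9·(-3.4)·2 = -61.2
(ad+bc)·Cov[V, Y] = (5.5)·5.2 = 28.6
Cov[D, X] = 587.5 + (-61.2) + 28.6 = 554.9.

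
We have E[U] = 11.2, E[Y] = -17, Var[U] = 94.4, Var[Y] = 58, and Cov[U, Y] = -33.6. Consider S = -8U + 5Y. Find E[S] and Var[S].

E[S] = (-8)·E[U] + 5·E[Y] = (-8)·11.2 + 5·(-17) = -174.6.
Var[S] = a²·Var[U] + b²·Var[Y] + 2ab·Cov[U, Y] with a = -8, b = 5.
= (-8)²·94.4 + 5²·58 + 2·(-8)·5·(-33.6)
= 6041.6 + 1450 + 2688 = 10179.6.

E[S] = -174.6, Var[S] = 10179.6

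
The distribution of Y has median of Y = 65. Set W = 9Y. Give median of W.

A linear map preserves order up to sign, so median of W = a·median of Y + b = 9·65 = 585.

median of W = 585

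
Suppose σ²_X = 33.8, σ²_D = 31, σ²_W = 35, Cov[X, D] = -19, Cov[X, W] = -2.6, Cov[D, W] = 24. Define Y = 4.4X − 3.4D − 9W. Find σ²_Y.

σ²_Y = a²·σ²_X + b²·σ²_D + c²·σ²_W + 2ab·Cov[X, D] + 2ac·Cov[X, W] + 2bc·Cov[D, W], with a = 4.4, b = -3.4, c = -9.
= 654.368 + 358.36 + 2835 + 568.48 + 205.92 + 1468.8
= 6090.928.

σ²_Y = 6090.928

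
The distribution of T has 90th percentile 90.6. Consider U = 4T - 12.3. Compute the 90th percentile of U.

90th percentile of U = 350.1

Since a = 4 > 0 the transformation is increasing, so the 90th percentile of U = a·(P_{90} of T) + b = 4·90.6 + (-12.3) = 350.1.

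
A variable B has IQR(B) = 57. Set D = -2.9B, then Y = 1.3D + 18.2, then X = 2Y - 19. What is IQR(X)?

IQR(X) = 429.78

IQR(D) = |-2.9|·57 = 165.3.
IQR(Y) = |1.3|·165.3 = 214.89.
IQR(X) = |2|·214.89 = 429.78.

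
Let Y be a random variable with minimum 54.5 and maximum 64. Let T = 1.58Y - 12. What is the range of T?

Range of Y = 64 − 54.5 = 9.5.
Range(T) = |a|·Range(Y) = |1.58|·9.5 = 15.01.

Range(T) = 15.01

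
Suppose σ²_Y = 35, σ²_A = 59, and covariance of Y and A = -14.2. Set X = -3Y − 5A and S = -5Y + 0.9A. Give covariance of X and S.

covariance of X and S = -57.16

By bilinearity, covariance of X and S = ac·σ²_Y + bd·σ²_A + (ad+bc)·covariance of Y and A, with a=-3, b=-5, c=-5, d=0.9.
ac·σ²_Y = (-3)·(-5)·35 = 525
bd·σ²_A = (-5)·0.9·59 = -265.5
(ad+bc)·covariance of Y and A = (22.3)·(-14.2) = -316.66
covariance of X and S = 525 + (-265.5) + (-316.66) = -57.16.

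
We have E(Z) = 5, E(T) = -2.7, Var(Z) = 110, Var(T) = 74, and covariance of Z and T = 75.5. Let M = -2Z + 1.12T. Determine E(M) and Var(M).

E(M) = -13.024, Var(M) = 194.5856

E(M) = (-2)·E(Z) + 1.12·E(T) = (-2)·5 + 1.12·(-2.7) = -13.024.
Var(M) = a²·Var(Z) + b²·Var(T) + 2ab·covariance of Z and T with a = -2, b = 1.12.
= (-2)²·110 + 1.12²·74 + 2·(-2)·1.12·75.5
= 440 + 92.8256 + (-338.24) = 194.5856.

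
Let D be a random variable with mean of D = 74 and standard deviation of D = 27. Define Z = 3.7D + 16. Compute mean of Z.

mean of Z = 289.8

Z = 3.7D + 16 is linear with a = 3.7, b = 16.
mean of Z = a·mean of D + b = 3.7·74 + 16 = 289.8.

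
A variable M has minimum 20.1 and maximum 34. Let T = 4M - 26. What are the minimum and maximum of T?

a = 4 > 0, so min(T) = a·min(M)+b = 4·20.1 + (-26) = 54.4 and max(T) = 4·34 + (-26) = 110.

min(T) = 54.4, max(T) = 110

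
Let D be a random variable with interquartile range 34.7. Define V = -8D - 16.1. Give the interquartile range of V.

Under V = aD + b, IQR(V) = |a|·IQR(D) = |-8|·34.7 = 277.6 (shifts cancel; spread scales by |a|).

IQR(V) = 277.6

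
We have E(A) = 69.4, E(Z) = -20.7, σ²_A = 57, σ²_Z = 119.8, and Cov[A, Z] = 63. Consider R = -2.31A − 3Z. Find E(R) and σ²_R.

E(R) = (-2.31)·E(A) + (-3)·E(Z) = (-2.31)·69.4 + (-3)·(-20.7) = -98.214.
σ²_R = a²·σ²_A + b²·σ²_Z + 2ab·Cov[A, Z] with a = -2.31, b = -3.
= (-2.31)²·57 + (-3)²·119.8 + 2·(-2.31)·(-3)·63
= 304.1577 + 1078.2 + 873.18 = 2255.5377.

E(R) = -98.214, σ²_R = 2255.5377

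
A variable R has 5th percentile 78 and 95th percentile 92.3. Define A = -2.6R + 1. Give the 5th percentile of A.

Since a = -2.6 < 0 the transformation is decreasing, reversing order: the 5th percentile of A corresponds to the 95th percentile of R.
So P_{5}(A) = a·P_{95}(R) + b = (-2.6)·92.3 + 1 = -238.98.

5th percentile of A = -238.98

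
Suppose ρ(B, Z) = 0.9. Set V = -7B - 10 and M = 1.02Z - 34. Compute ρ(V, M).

Linear rescalings preserve |correlation|; the slopes -7 and 1.02 have opposite signs, so the correlation flips sign: ρ(V, M) = −ρ(B, Z) = -0.9.

ρ(V, M) = -0.9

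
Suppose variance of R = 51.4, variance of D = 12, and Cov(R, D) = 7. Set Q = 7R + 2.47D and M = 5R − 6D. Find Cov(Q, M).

Cov(Q, M) = 1413.61

By bilinearity, Cov(Q, M) = ac·variance of R + bd·variance of D + (ad+bc)·Cov(R, D), with a=7, b=2.47, c=5, d=-6.
ac·variance of R = 7·5·51.4 = 1799
bd·variance of D = 2.47·(-6)·12 = -177.84
(ad+bc)·Cov(R, D) = (-29.65)·7 = -207.55
Cov(Q, M) = 1799 + (-177.84) + (-207.55) = 1413.61.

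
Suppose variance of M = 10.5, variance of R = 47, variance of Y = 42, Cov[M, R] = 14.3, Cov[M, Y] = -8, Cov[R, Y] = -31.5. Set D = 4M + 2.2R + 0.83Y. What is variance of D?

variance of D = 507.9358

variance of D = a²·variance of M + b²·variance of R + c²·variance of Y + 2ab·Cov[M, R] + 2ac·Cov[M, Y] + 2bc·Cov[R, Y], with a = 4, b = 2.2, c = 0.83.
= 168 + 227.48 + 28.9338 + 251.68 + (-53.12) + (-115.038)
= 507.9358.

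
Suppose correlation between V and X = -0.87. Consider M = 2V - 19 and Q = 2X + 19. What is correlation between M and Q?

correlation between M and Q = -0.87

Linear rescalings preserve correlation up to sign; here the slopes 2 and 2 have the same sign, so correlation between M and Q = correlation between V and X = -0.87.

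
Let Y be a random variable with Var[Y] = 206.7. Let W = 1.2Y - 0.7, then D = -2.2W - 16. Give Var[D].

Var[D] = 1440.61632

Var[W] = 1.2²·206.7 = 297.648.
Var[D] = (-2.2)²·297.648 = 1440.61632.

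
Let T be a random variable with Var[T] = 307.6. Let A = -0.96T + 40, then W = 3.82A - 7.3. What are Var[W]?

Var[A] = (-0.96)²·307.6 = 283.48416.
Var[W] = 3.82²·283.48416 = 4136.714256384.

Var[W] = 4136.714256384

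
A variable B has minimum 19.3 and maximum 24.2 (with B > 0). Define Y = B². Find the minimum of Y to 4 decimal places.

min(Y) = 372.49

B² is increasing on this domain, so min(Y) comes from min(B) = 19.3: min(Y) = square(19.3) = 372.49.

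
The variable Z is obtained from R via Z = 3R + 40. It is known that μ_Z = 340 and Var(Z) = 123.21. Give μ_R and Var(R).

μ_R = 100, Var(R) = 13.69

From Z = 3R + 40: μ_Z = a·μ_R + b, so μ_R = (μ_Z − b)/a = (340 − 40)/3 = 100.
Var(Z) = a²·Var(R), so Var(R) = 123.21/3² = 13.69.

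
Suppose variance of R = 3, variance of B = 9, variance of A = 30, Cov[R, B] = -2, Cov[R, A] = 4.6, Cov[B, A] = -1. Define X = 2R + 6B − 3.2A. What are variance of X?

variance of X = 574.72

variance of X = a²·variance of R + b²·variance of B + c²·variance of A + 2ab·Cov[R, B] + 2ac·Cov[R, A] + 2bc·Cov[B, A], with a = 2, b = 6, c = -3.2.
= 12 + 324 + 307.2 + (-48) + (-58.88) + 38.4
= 574.72.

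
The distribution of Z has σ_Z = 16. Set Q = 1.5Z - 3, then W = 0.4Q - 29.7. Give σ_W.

σ_W = 9.6

σ_Q = |1.5|·16 = 24.
σ_W = |0.4|·24 = 9.6.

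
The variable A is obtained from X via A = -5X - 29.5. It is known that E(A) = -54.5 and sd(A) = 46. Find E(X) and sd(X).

From A = -5X - 29.5: E(A) = a·E(X) + b, so E(X) = (E(A) − b)/a = (-54.5 − (-29.5))/(-5) = 5.
sd(A) = |a|·sd(X), so sd(X) = 46/|-5| = 9.2.

E(X) = 5, sd(X) = 9.2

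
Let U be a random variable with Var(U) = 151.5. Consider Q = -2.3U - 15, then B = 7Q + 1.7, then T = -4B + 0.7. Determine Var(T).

Var(T) = 628325.04

Var(Q) = (-2.3)²·151.5 = 801.435.
Var(B) = 7²·801.435 = 39270.315.
Var(T) = (-4)²·39270.315 = 628325.04.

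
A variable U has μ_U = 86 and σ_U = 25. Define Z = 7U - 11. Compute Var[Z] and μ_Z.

Var[Z] = 30625, μ_Z = 591

Z = 7U - 11 is linear with a = 7, b = -11.
Var[U] = 25² = 625.
Var[Z] = a²·Var[U] = 7²·625 = 30625 (the additive constant -11 does not affect variance).
μ_Z = a·μ_U + b = 7·86 + (-11) = 591.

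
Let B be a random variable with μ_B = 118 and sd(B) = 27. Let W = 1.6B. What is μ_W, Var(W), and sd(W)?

μ_W = 188.8, Var(W) = 1866.24, sd(W) = 43.2

W = 1.6B is linear with a = 1.6, b = 0.
μ_W = a·μ_B + b = 1.6·118 = 188.8.
Var(B) = 27² = 729.
Var(W) = a²·Var(B) = 1.6²·729 = 1866.24.
sd(W) = |a|·sd(B) = |1.6|·27 = 43.2.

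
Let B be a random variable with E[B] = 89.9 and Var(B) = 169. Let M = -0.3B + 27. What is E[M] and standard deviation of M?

M = -0.3B + 27 is linear with a = -0.3, b = 27.
E[M] = a·E[B] + b = (-0.3)·89.9 + 27 = 0.03.
standard deviation of B = √169 = 13.
standard deviation of M = |a|·standard deviation of B = |-0.3|·13 = 3.9.

E[M] = 0.03, standard deviation of M = 3.9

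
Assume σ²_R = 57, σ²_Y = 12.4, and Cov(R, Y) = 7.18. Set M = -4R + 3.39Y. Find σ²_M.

σ²_M = 859.78044

σ²_M = a²·σ²_R + b²·σ²_Y + 2ab·Cov(R, Y) with a = -4, b = 3.39.
= (-4)²·57 + 3.39²·12.4 + 2·(-4)·3.39·7.18
= 912 + 142.50204 + (-194.7216) = 859.78044.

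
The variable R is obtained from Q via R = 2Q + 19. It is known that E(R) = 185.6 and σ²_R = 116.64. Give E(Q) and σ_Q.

From R = 2Q + 19: E(R) = a·E(Q) + b, so E(Q) = (E(R) − b)/a = (185.6 − 19)/2 = 83.3.
σ_R = √116.64 = 10.8.
σ_R = |a|·σ_Q, so σ_Q = 10.8/|2| = 5.4.

E(Q) = 83.3, σ_Q = 5.4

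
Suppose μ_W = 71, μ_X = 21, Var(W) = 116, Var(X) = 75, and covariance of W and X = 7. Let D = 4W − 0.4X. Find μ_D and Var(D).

μ_D = 4·μ_W + (-0.4)·μ_X = 4·71 + (-0.4)·21 = 275.6.
Var(D) = a²·Var(W) + b²·Var(X) + 2ab·covariance of W and X with a = 4, b = -0.4.
= 4²·116 + (-0.4)²·75 + 2·4·(-0.4)·7
= 1856 + 12 + (-22.4) = 1845.6.

μ_D = 275.6, Var(D) = 1845.6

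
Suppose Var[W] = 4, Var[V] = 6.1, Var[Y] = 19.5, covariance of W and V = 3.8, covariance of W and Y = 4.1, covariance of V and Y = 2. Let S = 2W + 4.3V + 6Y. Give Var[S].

Var[S] = 1097.749

Var[S] = a²·Var[W] + b²·Var[V] + c²·Var[Y] + 2ab·covariance of W and V + 2ac·covariance of W and Y + 2bc·covariance of V and Y, with a = 2, b = 4.3, c = 6.
= 16 + 112.789 + 702 + 65.36 + 98.4 + 103.2
= 1097.749.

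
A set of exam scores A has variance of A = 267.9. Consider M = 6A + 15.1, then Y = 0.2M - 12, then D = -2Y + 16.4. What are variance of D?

variance of D = 1543.104

variance of M = 6²·267.9 = 9644.4.
variance of Y = 0.2²·9644.4 = 385.776.
variance of D = (-2)²·385.776 = 1543.104.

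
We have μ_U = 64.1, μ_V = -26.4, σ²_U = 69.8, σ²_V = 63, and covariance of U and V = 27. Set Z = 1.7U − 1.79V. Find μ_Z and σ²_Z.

μ_Z = 156.226, σ²_Z = 239.2583

μ_Z = 1.7·μ_U + (-1.79)·μ_V = 1.7·64.1 + (-1.79)·(-26.4) = 156.226.
σ²_Z = a²·σ²_U + b²·σ²_V + 2ab·covariance of U and V with a = 1.7, b = -1.79.
= 1.7²·69.8 + (-1.79)²·63 + 2·1.7·(-1.79)·27
= 201.722 + 201.8583 + (-164.322) = 239.2583.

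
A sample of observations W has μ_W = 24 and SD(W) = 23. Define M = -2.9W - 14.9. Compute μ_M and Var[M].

M = -2.9W - 14.9 is linear with a = -2.9, b = -14.9.
μ_M = a·μ_W + b = (-2.9)·24 + (-14.9) = -84.5.
Var[W] = 23² = 529.
Var[M] = a²·Var[W] = (-2.9)²·529 = 4448.89 (the additive constant -14.9 does not affect variance).

μ_M = -84.5, Var[M] = 4448.89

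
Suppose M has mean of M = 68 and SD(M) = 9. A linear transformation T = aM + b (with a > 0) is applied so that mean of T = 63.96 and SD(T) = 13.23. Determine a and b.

a = 1.47, b = -36

SD(T) = a·SD(M) (a > 0), so a = 13.23/9 = 1.47.
mean of T = a·mean of M + b, so b = 63.96 − 1.47·68 = -36.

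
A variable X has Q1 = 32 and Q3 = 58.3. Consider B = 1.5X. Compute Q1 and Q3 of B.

Q1(B) = 48, Q3(B) = 87.45

a = 1.5 > 0: Q1(B) = a·Q1(X)+b = 48, Q3(B) = a·Q3(X)+b = 87.45.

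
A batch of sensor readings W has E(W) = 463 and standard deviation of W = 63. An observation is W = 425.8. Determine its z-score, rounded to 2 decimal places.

z = -0.59

z = (W − E(W)) / standard deviation of W = (425.8 − 463) / 63 ≈ -0.59.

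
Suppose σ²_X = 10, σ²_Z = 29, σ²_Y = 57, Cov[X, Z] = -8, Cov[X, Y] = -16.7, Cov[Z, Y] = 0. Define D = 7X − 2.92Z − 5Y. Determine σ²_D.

σ²_D = a²·σ²_X + b²·σ²_Z + c²·σ²_Y + 2ab·Cov[X, Z] + 2ac·Cov[X, Y] + 2bc·Cov[Z, Y], with a = 7, b = -2.92, c = -5.
= 490 + 247.2656 + 1425 + 327.04 + 1169 + 0
= 3658.3056.

σ²_D = 3658.3056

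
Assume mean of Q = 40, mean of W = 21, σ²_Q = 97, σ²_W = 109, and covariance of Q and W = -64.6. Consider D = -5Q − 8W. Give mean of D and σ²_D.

mean of D = (-5)·mean of Q + (-8)·mean of W = (-5)·40 + (-8)·21 = -368.
σ²_D = a²·σ²_Q + b²·σ²_W + 2ab·covariance of Q and W with a = -5, b = -8.
= (-5)²·97 + (-8)²·109 + 2·(-5)·(-8)·(-64.6)
= 2425 + 6976 + (-5168) = 4233.

mean of D = -368, σ²_D = 4233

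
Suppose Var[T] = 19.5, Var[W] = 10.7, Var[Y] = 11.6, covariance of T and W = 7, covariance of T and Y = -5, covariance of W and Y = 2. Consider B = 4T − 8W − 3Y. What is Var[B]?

Var[B] = 869.2

Var[B] = a²·Var[T] + b²·Var[W] + c²·Var[Y] + 2ab·covariance of T and W + 2ac·covariance of T and Y + 2bc·covariance of W and Y, with a = 4, b = -8, c = -3.
= 312 + 684.8 + 104.4 + (-448) + 120 + 96
= 869.2.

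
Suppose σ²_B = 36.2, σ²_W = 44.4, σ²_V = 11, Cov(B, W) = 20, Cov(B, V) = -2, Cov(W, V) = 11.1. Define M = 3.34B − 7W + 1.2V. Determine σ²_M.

σ²_M = 1457.56072

σ²_M = a²·σ²_B + b²·σ²_W + c²·σ²_V + 2ab·Cov(B, W) + 2ac·Cov(B, V) + 2bc·Cov(W, V), with a = 3.34, b = -7, c = 1.2.
= 403.83272 + 2175.6 + 15.84 + (-935.2) + (-16.032) + (-186.48)
= 1457.56072.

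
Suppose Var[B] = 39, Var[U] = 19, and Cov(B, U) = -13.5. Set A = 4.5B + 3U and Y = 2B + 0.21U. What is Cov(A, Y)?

Cov(A, Y) = 269.2125

By bilinearity, Cov(A, Y) = ac·Var[B] + bd·Var[U] + (ad+bc)·Cov(B, U), with a=4.5, b=3, c=2, d=0.21.
ac·Var[B] = 4.5·2·39 = 351
bd·Var[U] = 3·0.21·19 = 11.97
(ad+bc)·Cov(B, U) = (6.945)·(-13.5) = -93.7575
Cov(A, Y) = 351 + 11.97 + (-93.7575) = 269.2125.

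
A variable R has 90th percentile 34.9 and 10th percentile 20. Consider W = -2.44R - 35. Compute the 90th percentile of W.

90th percentile of W = -83.8

Since a = -2.44 < 0 the transformation is decreasing, reversing order: the 90th percentile of W corresponds to the 10th percentile of R.
So P_{90}(W) = a·P_{10}(R) + b = (-2.44)·20 + (-35) = -83.8.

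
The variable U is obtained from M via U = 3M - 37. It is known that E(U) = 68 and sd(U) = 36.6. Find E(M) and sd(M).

E(M) = 35, sd(M) = 12.2

From U = 3M - 37: E(U) = a·E(M) + b, so E(M) = (E(U) − b)/a = (68 − (-37))/3 = 35.
sd(U) = |a|·sd(M), so sd(M) = 36.6/|3| = 12.2.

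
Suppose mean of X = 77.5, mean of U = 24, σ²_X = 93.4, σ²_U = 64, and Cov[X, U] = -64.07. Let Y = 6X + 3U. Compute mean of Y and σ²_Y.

mean of Y = 537, σ²_Y = 1631.88

mean of Y = 6·mean of X + 3·mean of U = 6·77.5 + 3·24 = 537.
σ²_Y = a²·σ²_X + b²·σ²_U + 2ab·Cov[X, U] with a = 6, b = 3.
= 6²·93.4 + 3²·64 + 2·6·3·(-64.07)
= 3362.4 + 576 + (-2306.52) = 1631.88.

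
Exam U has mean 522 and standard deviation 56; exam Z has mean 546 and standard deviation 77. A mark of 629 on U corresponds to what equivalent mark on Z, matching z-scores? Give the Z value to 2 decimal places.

z = (629 − 522)/56 ≈ 1.9107.
Z = 546 + z·77 = 546 + (629 − 522)·77/56 ≈ 693.13.

Z = 693.13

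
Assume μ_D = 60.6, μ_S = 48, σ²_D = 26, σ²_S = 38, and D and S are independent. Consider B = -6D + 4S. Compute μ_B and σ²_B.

μ_B = -171.6, σ²_B = 1544

μ_B = (-6)·μ_D + 4·μ_S = (-6)·60.6 + 4·48 = -171.6.
σ²_B = a²·σ²_D + b²·σ²_S + 2ab·covariance of D and S with a = -6, b = 4.
Independence gives covariance of D and S = 0.
= (-6)²·26 + 4²·38 + 2·(-6)·4·0
= 936 + 608 + 0 = 1544.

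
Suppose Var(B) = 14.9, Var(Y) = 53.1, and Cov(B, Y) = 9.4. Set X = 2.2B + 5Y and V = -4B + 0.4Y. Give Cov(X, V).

Cov(X, V) = -204.648

By bilinearity, Cov(X, V) = ac·Var(B) + bd·Var(Y) + (ad+bc)·Cov(B, Y), with a=2.2, b=5, c=-4, d=0.4.
ac·Var(B) = 2.2·(-4)·14.9 = -131.12
bd·Var(Y) = 5·0.4·53.1 = 106.2
(ad+bc)·Cov(B, Y) = (-19.12)·9.4 = -179.728
Cov(X, V) = -131.12 + 106.2 + (-179.728) = -204.648.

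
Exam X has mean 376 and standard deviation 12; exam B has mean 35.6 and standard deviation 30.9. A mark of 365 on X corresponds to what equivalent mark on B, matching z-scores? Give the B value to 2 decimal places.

z = (365 − 376)/12 ≈ -0.9167.
B = 35.6 + z·30.9 = 35.6 + (365 − 376)·30.9/12 ≈ 7.28.

B = 7.28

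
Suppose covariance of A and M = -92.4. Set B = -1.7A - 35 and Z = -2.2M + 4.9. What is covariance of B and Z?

covariance of B and Z = a·c·covariance of A and M = (-1.7)·(-2.2)·(-92.4) = -345.576. Additive constants drop out.

covariance of B and Z = -345.576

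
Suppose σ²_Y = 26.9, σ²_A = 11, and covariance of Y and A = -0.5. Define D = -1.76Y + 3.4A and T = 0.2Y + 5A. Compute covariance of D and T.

covariance of D and T = 181.5912

By bilinearity, covariance of D and T = ac·σ²_Y + bd·σ²_A + (ad+bc)·covariance of Y and A, with a=-1.76, b=3.4, c=0.2, d=5.
ac·σ²_Y = (-1.76)·0.2·26.9 = -9.4688
bd·σ²_A = 3.4·5·11 = 187
(ad+bc)·covariance of Y and A = (-8.12)·(-0.5) = 4.06
covariance of D and T = -9.4688 + 187 + 4.06 = 181.5912.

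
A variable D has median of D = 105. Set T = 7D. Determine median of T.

A linear map preserves order up to sign, so median of T = a·median of D + b = 7·105 = 735.

median of T = 735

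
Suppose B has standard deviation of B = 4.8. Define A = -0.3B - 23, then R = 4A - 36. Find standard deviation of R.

standard deviation of R = 5.76

standard deviation of A = |-0.3|·4.8 = 1.44.
standard deviation of R = |4|·1.44 = 5.76.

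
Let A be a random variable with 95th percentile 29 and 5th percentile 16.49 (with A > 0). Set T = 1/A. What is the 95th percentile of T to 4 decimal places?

95th percentile of T = 0.0606

1/A is decreasing on A > 0, so percentile order reverses: P_{95}(T) uses P_{5}(A) = 16.49.
P_{95}(T) = 1/16.49 ≈ 0.0606.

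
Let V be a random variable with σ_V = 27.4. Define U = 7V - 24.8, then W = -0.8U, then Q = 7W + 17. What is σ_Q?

σ_U = |7|·27.4 = 191.8.
σ_W = |-0.8|·191.8 = 153.44.
σ_Q = |7|·153.44 = 1074.08.

σ_Q = 1074.08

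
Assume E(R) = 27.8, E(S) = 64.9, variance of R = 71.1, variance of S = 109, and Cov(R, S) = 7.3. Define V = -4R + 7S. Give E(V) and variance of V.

E(V) = 343.1, variance of V = 6069.8

E(V) = (-4)·E(R) + 7·E(S) = (-4)·27.8 + 7·64.9 = 343.1.
variance of V = a²·variance of R + b²·variance of S + 2ab·Cov(R, S) with a = -4, b = 7.
= (-4)²·71.1 + 7²·109 + 2·(-4)·7·7.3
= 1137.6 + 5341 + (-408.8) = 6069.8.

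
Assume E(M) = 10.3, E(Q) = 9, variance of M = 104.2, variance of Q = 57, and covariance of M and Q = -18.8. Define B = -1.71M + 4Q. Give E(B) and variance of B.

E(B) = 18.387, variance of B = 1473.87522

E(B) = (-1.71)·E(M) + 4·E(Q) = (-1.71)·10.3 + 4·9 = 18.387.
variance of B = a²·variance of M + b²·variance of Q + 2ab·covariance of M and Q with a = -1.71, b = 4.
= (-1.71)²·104.2 + 4²·57 + 2·(-1.71)·4·(-18.8)
= 304.69122 + 912 + 257.184 = 1473.87522.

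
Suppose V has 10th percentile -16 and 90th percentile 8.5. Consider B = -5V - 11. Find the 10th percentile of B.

Since a = -5 < 0 the transformation is decreasing, reversing order: the 10th percentile of B corresponds to the 90th percentile of V.
So P_{10}(B) = a·P_{90}(V) + b = (-5)·8.5 + (-11) = -53.5.

10th percentile of B = -53.5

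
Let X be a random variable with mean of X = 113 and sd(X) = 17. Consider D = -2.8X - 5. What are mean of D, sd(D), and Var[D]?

D = -2.8X - 5 is linear with a = -2.8, b = -5.
mean of D = a·mean of X + b = (-2.8)·113 + (-5) = -321.4.
sd(D) = |a|·sd(X) = |-2.8|·17 = 47.6.
Var[X] = 17² = 289.
Var[D] = a²·Var[X] = (-2.8)²·289 = 2265.76 (the additive constant -5 does not affect variance).

mean of D = -321.4, sd(D) = 47.6, Var[D] = 2265.76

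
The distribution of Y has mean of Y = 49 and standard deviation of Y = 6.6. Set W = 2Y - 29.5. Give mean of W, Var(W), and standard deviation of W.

mean of W = 68.5, Var(W) = 174.24, standard deviation of W = 13.2

W = 2Y - 29.5 is linear with a = 2, b = -29.5.
mean of W = a·mean of Y + b = 2·49 + (-29.5) = 68.5.
Var(Y) = 6.6² = 43.56.
Var(W) = a²·Var(Y) = 2²·43.56 = 174.24 (the additive constant -29.5 does not affect variance).
standard deviation of W = |a|·standard deviation of Y = |2|·6.6 = 13.2.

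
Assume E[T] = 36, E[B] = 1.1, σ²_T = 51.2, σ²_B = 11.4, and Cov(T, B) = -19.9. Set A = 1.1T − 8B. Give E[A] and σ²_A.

E[A] = 30.8, σ²_A = 1141.792

E[A] = 1.1·E[T] + (-8)·E[B] = 1.1·36 + (-8)·1.1 = 30.8.
σ²_A = a²·σ²_T + b²·σ²_B + 2ab·Cov(T, B) with a = 1.1, b = -8.
= 1.1²·51.2 + (-8)²·11.4 + 2·1.1·(-8)·(-19.9)
= 61.952 + 729.6 + 350.24 = 1141.792.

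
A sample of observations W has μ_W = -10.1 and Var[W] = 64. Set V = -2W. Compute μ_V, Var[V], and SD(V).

μ_V = 20.2, Var[V] = 256, SD(V) = 16

V = -2W is linear with a = -2, b = 0.
μ_V = a·μ_W + b = (-2)·(-10.1) = 20.2.
Var[V] = a²·Var[W] = (-2)²·64 = 256.
SD(W) = √64 = 8.
SD(V) = |a|·SD(W) = |-2|·8 = 16.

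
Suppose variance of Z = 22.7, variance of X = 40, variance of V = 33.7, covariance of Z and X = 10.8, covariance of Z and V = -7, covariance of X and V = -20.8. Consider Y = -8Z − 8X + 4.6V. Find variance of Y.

variance of Y = a²·variance of Z + b²·variance of X + c²·variance of V + 2ab·covariance of Z and X + 2ac·covariance of Z and V + 2bc·covariance of X and V, with a = -8, b = -8, c = 4.6.
= 1452.8 + 2560 + 713.092 + 1382.4 + 515.2 + 1530.88
= 8154.372.

variance of Y = 8154.372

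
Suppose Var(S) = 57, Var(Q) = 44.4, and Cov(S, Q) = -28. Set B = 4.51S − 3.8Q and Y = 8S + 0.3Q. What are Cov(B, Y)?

By bilinearity, Cov(B, Y) = ac·Var(S) + bd·Var(Q) + (ad+bc)·Cov(S, Q), with a=4.51, b=-3.8, c=8, d=0.3.
ac·Var(S) = 4.51·8·57 = 2056.56
bd·Var(Q) = (-3.8)·0.3·44.4 = -50.616
(ad+bc)·Cov(S, Q) = (-29.047)·(-28) = 813.316
Cov(B, Y) = 2056.56 + (-50.616) + 813.316 = 2819.26.

Cov(B, Y) = 2819.26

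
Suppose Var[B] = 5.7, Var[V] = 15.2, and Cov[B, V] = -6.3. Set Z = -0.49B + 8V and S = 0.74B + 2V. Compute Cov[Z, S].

Cov[Z, S] = 210.01118

By bilinearity, Cov[Z, S] = ac·Var[B] + bd·Var[V] + (ad+bc)·Cov[B, V], with a=-0.49, b=8, c=0.74, d=2.
ac·Var[B] = (-0.49)·0.74·5.7 = -2.06682
bd·Var[V] = 8·2·15.2 = 243.2
(ad+bc)·Cov[B, V] = (4.94)·(-6.3) = -31.122
Cov[Z, S] = -2.06682 + 243.2 + (-31.122) = 210.01118.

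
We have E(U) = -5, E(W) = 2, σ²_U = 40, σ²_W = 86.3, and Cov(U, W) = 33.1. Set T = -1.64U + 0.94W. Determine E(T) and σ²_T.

E(T) = 10.08, σ²_T = 81.78476

E(T) = (-1.64)·E(U) + 0.94·E(W) = (-1.64)·(-5) + 0.94·2 = 10.08.
σ²_T = a²·σ²_U + b²·σ²_W + 2ab·Cov(U, W) with a = -1.64, b = 0.94.
= (-1.64)²·40 + 0.94²·86.3 + 2·(-1.64)·0.94·33.1
= 107.584 + 76.25468 + (-102.05392) = 81.78476.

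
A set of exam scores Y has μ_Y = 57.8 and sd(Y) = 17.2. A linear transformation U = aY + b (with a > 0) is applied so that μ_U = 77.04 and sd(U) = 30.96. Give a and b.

sd(U) = a·sd(Y) (a > 0), so a = 30.96/17.2 = 1.8.
μ_U = a·μ_Y + b, so b = 77.04 − 1.8·57.8 = -27.

a = 1.8, b = -27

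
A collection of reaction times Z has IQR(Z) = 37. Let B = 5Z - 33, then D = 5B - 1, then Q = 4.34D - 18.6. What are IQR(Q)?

IQR(B) = |5|·37 = 185.
IQR(D) = |5|·185 = 925.
IQR(Q) = |4.34|·925 = 4014.5.

IQR(Q) = 4014.5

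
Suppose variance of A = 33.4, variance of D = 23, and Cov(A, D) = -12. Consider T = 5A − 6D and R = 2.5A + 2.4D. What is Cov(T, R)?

Cov(T, R) = 122.3

By bilinearity, Cov(T, R) = ac·variance of A + bd·variance of D + (ad+bc)·Cov(A, D), with a=5, b=-6, c=2.5, d=2.4.
ac·variance of A = 5·2.5·33.4 = 417.5
bd·variance of D = (-6)·2.4·23 = -331.2
(ad+bc)·Cov(A, D) = (-3)·(-12) = 36
Cov(T, R) = 417.5 + (-331.2) + 36 = 122.3.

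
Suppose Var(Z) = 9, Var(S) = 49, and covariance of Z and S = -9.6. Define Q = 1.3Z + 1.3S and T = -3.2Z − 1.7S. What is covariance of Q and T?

By bilinearity, covariance of Q and T = ac·Var(Z) + bd·Var(S) + (ad+bc)·covariance of Z and S, with a=1.3, b=1.3, c=-3.2, d=-1.7.
ac·Var(Z) = 1.3·(-3.2)·9 = -37.44
bd·Var(S) = 1.3·(-1.7)·49 = -108.29
(ad+bc)·covariance of Z and S = (-6.37)·(-9.6) = 61.152
covariance of Q and T = -37.44 + (-108.29) + 61.152 = -84.578.

covariance of Q and T = -84.578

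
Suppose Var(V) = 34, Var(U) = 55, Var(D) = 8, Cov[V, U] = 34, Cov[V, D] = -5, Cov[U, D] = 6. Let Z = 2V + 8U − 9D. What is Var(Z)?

Var(Z) = a²·Var(V) + b²·Var(U) + c²·Var(D) + 2ab·Cov[V, U] + 2ac·Cov[V, D] + 2bc·Cov[U, D], with a = 2, b = 8, c = -9.
= 136 + 3520 + 648 + 1088 + 180 + (-864)
= 4708.

Var(Z) = 4708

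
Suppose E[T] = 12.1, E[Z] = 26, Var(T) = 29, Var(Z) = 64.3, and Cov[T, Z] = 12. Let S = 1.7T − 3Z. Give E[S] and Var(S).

E[S] = -57.43, Var(S) = 540.11

E[S] = 1.7·E[T] + (-3)·E[Z] = 1.7·12.1 + (-3)·26 = -57.43.
Var(S) = a²·Var(T) + b²·Var(Z) + 2ab·Cov[T, Z] with a = 1.7, b = -3.
= 1.7²·29 + (-3)²·64.3 + 2·1.7·(-3)·12
= 83.81 + 578.7 + (-122.4) = 540.11.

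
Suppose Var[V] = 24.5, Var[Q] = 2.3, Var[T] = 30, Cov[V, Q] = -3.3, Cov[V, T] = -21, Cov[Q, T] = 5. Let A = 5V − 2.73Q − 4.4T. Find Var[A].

Var[A] = 2344.65167

Var[A] = a²·Var[V] + b²·Var[Q] + c²·Var[T] + 2ab·Cov[V, Q] + 2ac·Cov[V, T] + 2bc·Cov[Q, T], with a = 5, b = -2.73, c = -4.4.
= 612.5 + 17.14167 + 580.8 + 90.09 + 924 + 120.12
= 2344.65167.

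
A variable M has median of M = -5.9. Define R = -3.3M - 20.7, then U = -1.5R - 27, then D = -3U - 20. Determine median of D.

median of R = (-3.3)·(-5.9) + (-20.7) = -1.23.
median of U = (-1.5)·(-1.23) + (-27) = -25.155.
median of D = (-3)·(-25.155) + (-20) = 55.465.

median of D = 55.465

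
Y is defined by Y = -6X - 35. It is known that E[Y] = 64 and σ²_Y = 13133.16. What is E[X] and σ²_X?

From Y = -6X - 35: E[Y] = a·E[X] + b, so E[X] = (E[Y] − b)/a = (64 − (-35))/(-6) = -16.5.
σ²_Y = a²·σ²_X, so σ²_X = 13133.16/(-6)² = 364.81.

E[X] = -16.5, σ²_X = 364.81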